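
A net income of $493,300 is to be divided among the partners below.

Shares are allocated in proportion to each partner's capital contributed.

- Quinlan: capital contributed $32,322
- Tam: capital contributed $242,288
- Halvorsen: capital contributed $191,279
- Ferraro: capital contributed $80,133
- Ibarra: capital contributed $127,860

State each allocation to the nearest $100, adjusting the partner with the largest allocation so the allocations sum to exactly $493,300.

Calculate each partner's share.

Sum of capital contributed: 673,882.
Proportional shares: Quinlan 32,322/673,882 × $493,300 = 23,660.59; Tam 242,288/673,882 × $493,300 = 177,361.42; Halvorsen 191,279/673,882 × $493,300 = 140,021.44; Ferraro 80,133/673,882 × $493,300 = 58,659.54; Ibarra 127,860/673,882 × $493,300 = 93,597.01.
At nearest $100: Quinlan $23,700; Tam $177,400; Halvorsen $140,000; Ferraro $58,700; Ibarra $93,600. Sum = $493,400.
Difference $493,300 − $493,400 = −$100 applied to largest allocation (Tam): Tam becomes $177,300.

Quinlan: $23,700 · Tam: $177,300 · Halvorsen: $140,000 · Ferraro: $58,700 · Ibarra: $93,600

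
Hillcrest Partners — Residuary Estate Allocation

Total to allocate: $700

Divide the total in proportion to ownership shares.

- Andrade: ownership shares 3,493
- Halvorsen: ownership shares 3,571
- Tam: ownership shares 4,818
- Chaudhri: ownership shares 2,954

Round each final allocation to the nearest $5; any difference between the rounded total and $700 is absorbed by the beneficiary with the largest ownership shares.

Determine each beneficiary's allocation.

Andrade: $165 · Halvorsen: $170 · Tam: $225 · Chaudhri: $140

Total ownership shares = 3,493 + 3,571 + 4,818 + 2,954 = 14,836.
Proportional shares: Andrade 164.81; Halvorsen 168.49; Tam 227.33; Chaudhri 139.38.
At nearest $5: Andrade $165; Halvorsen $170; Tam $225; Chaudhri $140. Sum = $700.
Sum already equals the total — no adjustment.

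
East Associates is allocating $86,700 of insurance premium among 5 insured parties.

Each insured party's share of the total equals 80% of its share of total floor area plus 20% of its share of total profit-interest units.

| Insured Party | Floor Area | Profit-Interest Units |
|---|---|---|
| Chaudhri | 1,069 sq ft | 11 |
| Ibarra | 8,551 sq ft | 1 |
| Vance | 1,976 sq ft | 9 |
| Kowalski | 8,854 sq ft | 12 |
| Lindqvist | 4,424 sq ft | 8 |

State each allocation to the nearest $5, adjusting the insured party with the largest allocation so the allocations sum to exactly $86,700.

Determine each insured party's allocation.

Chaudhri: $7,635; Ibarra: $24,265; Vance: $9,315; Kowalski: $29,765; Lindqvist: $15,720

Totals — floor area 24,874, profit-interest units 41.
Blended shares (80% floor area + 20% profit-interest units): Chaudhri 0.0880; Ibarra 0.2799; Vance 0.1075; Kowalski 0.3433; Lindqvist 0.1813.
Pro-rata amounts: Chaudhri 7,633.05; Ibarra 24,267.00; Vance 9,316.33; Kowalski 29,764.09; Lindqvist 15,719.53.
Rounded to nearest $5: Chaudhri $7,635; Ibarra $24,265; Vance $9,315; Kowalski $29,765; Lindqvist $15,720. Sum = $86,700.
Sum already equals the total — no adjustment.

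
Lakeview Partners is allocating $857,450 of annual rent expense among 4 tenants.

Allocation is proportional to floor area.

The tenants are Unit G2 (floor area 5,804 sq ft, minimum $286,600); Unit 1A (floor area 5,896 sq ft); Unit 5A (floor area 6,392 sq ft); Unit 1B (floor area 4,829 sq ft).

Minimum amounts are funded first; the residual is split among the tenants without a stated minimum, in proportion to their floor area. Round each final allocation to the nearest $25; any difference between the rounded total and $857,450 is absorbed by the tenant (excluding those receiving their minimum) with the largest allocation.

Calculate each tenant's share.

Unit G2: $286,600; Unit 1A: $196,625; Unit 5A: $213,175; Unit 1B: $161,050

Guaranteed amounts: Unit G2 $286,600. Balance $570,850.
Balance split over remaining floor area 17,117: Unit 1A 196,630.93 → $196,625; Unit 5A 213,172.47 → $213,175; Unit 1B 161,046.60 → $161,050.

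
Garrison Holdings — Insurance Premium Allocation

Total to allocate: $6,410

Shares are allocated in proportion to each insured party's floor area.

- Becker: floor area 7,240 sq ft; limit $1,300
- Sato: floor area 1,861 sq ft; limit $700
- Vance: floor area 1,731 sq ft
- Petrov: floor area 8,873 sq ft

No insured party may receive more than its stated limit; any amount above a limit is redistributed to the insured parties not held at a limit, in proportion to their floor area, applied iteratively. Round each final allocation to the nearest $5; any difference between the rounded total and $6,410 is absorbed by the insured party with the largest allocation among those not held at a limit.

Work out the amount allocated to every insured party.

Floor area total: 19,705.
Proportional shares (ignoring caps): Becker 2,355.16; Sato 605.38; Vance 563.09; Petrov 2,886.37.
Cap binds for Becker ($1,300); remaining pool $5,110 reallocated over remaining floor area 12,465.
Cap binds for Sato ($700); remaining pool $4,410 reallocated over remaining floor area 10,604.
Shares after redistribution: Vance 719.89 → $720; Petrov 3,690.11 → $3,690.

Becker: $1,300 | Sato: $700 | Vance: $720 | Petrov: $3,690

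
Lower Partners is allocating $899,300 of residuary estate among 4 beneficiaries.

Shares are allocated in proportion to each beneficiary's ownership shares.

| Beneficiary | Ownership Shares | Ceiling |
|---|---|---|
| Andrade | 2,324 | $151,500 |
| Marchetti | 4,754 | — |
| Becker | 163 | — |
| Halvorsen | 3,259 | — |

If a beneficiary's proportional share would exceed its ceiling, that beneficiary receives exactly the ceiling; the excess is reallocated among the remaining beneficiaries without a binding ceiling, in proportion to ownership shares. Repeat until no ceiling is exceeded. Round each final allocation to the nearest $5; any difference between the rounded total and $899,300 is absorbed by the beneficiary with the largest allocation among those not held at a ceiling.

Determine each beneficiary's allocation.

Andrade: $151,500 | Marchetti: $434,815 | Becker: $14,910 | Halvorsen: $298,075

Total ownership shares = 10,500.
Unconstrained shares: Andrade 199,045.07; Marchetti 407,168.78; Becker 13,960.56; Halvorsen 279,125.59.
Capped: Andrade ($151,500); residual $747,800 reallocated over remaining ownership shares 8,176.
Redistributed shares: Marchetti 434,814.24 → $434,815; Becker 14,908.44 → $14,910; Halvorsen 298,077.32 → $298,075.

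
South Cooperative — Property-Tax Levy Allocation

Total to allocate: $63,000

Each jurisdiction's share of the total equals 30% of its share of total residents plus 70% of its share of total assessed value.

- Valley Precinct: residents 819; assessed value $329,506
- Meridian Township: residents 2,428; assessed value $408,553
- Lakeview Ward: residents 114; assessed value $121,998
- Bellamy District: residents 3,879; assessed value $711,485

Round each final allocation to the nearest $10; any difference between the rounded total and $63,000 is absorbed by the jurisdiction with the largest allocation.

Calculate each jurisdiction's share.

Valley Precinct: $11,380 · Meridian Township: $17,800 · Lakeview Ward: $3,720 · Bellamy District: $30,100

Residents total 7,240; assessed value total 1,571,542.
Composite weights (30% residents + 70% assessed value): Valley Precinct 0.1807; Meridian Township 0.2826; Lakeview Ward 0.0591; Bellamy District 0.4776.
Unrounded shares: Valley Precinct 11,384.47; Meridian Township 17,802.94; Lakeview Ward 3,721.06; Bellamy District 30,091.53.
At nearest $10: Valley Precinct $11,380; Meridian Township $17,800; Lakeview Ward $3,720; Bellamy District $30,090. Sum = $62,990.
Difference $63,000 − $62,990 = +$10 applied to largest allocation (Bellamy District): Bellamy District becomes $30,100.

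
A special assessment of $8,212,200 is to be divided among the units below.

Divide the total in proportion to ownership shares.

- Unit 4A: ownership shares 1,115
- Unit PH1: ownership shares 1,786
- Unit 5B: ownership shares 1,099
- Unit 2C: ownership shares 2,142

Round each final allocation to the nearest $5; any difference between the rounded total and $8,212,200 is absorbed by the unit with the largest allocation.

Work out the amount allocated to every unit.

Unit 4A: $1,490,820; Unit PH1: $2,387,985; Unit 5B: $1,469,425; Unit 2C: $2,863,970

Total ownership shares = 6,142.
Proportional shares: Unit 4A 1,115/6,142 × $8,212,200 = 1,490,817.81; Unit PH1 1,786/6,142 × $8,212,200 = 2,387,982.61; Unit 5B 1,099/6,142 × $8,212,200 = 1,469,424.91; Unit 2C 2,142/6,142 × $8,212,200 = 2,863,974.67.
At nearest $5: Unit 4A $1,490,820; Unit PH1 $2,387,985; Unit 5B $1,469,425; Unit 2C $2,863,975. Sum = $8,212,205.
Difference $8,212,200 − $8,212,205 = −$5 applied to largest allocation (Unit 2C): Unit 2C becomes $2,863,970.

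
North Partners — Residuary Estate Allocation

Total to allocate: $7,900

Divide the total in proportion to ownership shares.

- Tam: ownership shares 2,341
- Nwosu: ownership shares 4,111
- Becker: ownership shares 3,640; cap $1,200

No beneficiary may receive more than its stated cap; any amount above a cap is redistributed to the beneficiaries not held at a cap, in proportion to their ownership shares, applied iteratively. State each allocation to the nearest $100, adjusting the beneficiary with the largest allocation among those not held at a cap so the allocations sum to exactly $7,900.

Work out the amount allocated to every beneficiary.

Ownership shares total: 10,092.
Proportional shares (ignoring caps): Tam 1,832.53; Nwosu 3,218.08; Becker 2,849.39.
Cap binds for Becker ($1,200); balance $6,700 reallocated over remaining ownership shares 6,452.
Remaining shares: Tam 2,430.98 → $2,400; Nwosu 4,269.02 → $4,300.

Tam: $2,400 · Nwosu: $4,300 · Becker: $1,200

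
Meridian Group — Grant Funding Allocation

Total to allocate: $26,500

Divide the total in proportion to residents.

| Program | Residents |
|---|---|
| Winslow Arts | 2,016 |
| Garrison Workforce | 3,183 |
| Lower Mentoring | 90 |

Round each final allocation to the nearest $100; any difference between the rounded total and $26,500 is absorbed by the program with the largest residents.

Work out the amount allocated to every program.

Winslow Arts: $10,100 · Garrison Workforce: $15,900 · Lower Mentoring: $500

Sum of residents: 2,016 + 3,183 + 90 = 5,289.
Raw shares: Winslow Arts 10,100.96; Garrison Workforce 15,948.10; Lower Mentoring 450.94.
Rounded to nearest $100: Winslow Arts $10,100; Garrison Workforce $15,900; Lower Mentoring $500. Sum = $26,500.
Sum already equals the total — no adjustment.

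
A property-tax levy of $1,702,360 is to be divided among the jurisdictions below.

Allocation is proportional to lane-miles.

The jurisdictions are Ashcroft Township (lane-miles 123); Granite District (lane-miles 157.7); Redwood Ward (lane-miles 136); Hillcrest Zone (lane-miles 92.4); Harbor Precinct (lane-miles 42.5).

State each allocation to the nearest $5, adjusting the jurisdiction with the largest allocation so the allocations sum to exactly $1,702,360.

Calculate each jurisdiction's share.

Ashcroft Township: $379,605; Granite District: $486,700; Redwood Ward: $419,725; Hillcrest Zone: $285,165; Harbor Precinct: $131,165

Lane-miles total: 551.6.
Raw shares: Ashcroft Township 123/551.6 × $1,702,360 = 379,605.29; Granite District 157.7/551.6 × $1,702,360 = 486,697.19; Redwood Ward 136/551.6 × $1,702,360 = 419,726.18; Hillcrest Zone 92.4/551.6 × $1,702,360 = 285,166.90; Harbor Precinct 42.5/551.6 × $1,702,360 = 131,164.43.
At nearest $5: Ashcroft Township $379,605; Granite District $486,695; Redwood Ward $419,725; Hillcrest Zone $285,165; Harbor Precinct $131,165. Sum = $1,702,355.
Difference $1,702,360 − $1,702,355 = +$5 applied to largest allocation (Granite District): Granite District becomes $486,700.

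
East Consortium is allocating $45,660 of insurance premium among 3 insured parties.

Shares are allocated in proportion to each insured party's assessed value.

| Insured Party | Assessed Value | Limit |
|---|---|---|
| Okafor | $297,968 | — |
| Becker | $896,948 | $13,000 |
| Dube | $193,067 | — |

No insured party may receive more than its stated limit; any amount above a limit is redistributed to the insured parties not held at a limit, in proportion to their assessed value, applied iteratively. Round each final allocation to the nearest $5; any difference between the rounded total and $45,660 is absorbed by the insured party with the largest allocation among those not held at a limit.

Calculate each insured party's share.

Combined assessed value = 1,387,983.
Proportional shares (ignoring caps): Okafor 9,802.15; Becker 29,506.59; Dube 6,351.26.
Held at cap: Becker ($13,000); balance $32,660 reallocated over remaining assessed value 491,035.
Remaining shares: Okafor 19,818.62 → $19,820; Dube 12,841.38 → $12,840.

Okafor: $19,820 | Becker: $13,000 | Dube: $12,840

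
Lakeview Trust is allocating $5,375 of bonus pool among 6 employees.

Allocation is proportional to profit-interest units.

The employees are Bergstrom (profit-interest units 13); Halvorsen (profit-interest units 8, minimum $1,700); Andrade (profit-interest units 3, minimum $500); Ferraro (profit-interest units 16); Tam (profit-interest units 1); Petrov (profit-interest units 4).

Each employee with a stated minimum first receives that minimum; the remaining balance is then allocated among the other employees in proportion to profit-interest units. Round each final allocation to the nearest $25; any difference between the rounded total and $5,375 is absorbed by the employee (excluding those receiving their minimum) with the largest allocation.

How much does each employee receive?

Guaranteed amounts: Halvorsen $1,700; Andrade $500. Remaining pool $3,175.
Remaining pool split over remaining profit-interest units 34: Bergstrom 1,213.97 → $1,225; Ferraro 1,494.12 → $1,500; Tam 93.38 → $100; Petrov 373.53 → $375.
Rounding difference −$25 applied to Ferraro → $1,475.

Bergstrom: $1,225 · Halvorsen: $1,700 · Andrade: $500 · Ferraro: $1,475 · Tam: $100 · Petrov: $375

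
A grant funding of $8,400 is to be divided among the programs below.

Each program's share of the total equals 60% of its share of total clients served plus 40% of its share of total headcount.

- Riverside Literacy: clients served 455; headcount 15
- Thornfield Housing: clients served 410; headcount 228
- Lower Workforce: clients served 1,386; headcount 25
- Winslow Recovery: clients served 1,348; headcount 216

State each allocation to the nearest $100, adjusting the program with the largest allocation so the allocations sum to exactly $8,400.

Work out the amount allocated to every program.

Clients served total 3,599; headcount total 484.
Blended shares (60% clients served + 40% headcount): Riverside Literacy 0.0883; Thornfield Housing 0.2568; Lower Workforce 0.2517; Winslow Recovery 0.4032.
Proportional shares: Riverside Literacy 741.31; Thornfield Housing 2,156.97; Lower Workforce 2,114.49; Winslow Recovery 3,387.23.
Rounded to nearest $100: Riverside Literacy $700; Thornfield Housing $2,200; Lower Workforce $2,100; Winslow Recovery $3,400. Sum = $8,400.
No rounding difference to absorb.

Riverside Literacy: $700 · Thornfield Housing: $2,200 · Lower Workforce: $2,100 · Winslow Recovery: $3,400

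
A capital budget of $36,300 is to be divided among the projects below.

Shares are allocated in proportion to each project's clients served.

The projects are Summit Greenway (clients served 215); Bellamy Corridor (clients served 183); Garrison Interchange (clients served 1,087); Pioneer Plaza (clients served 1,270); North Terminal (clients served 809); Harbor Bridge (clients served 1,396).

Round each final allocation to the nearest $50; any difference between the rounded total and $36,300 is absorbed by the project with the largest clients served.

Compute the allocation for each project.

Total clients served = 4,960.
Unrounded shares: Summit Greenway 215/4,960 × $36,300 = 1,573.49; Bellamy Corridor 183/4,960 × $36,300 = 1,339.29; Garrison Interchange 1,087/4,960 × $36,300 = 7,955.26; Pioneer Plaza 1,270/4,960 × $36,300 = 9,294.56; North Terminal 809/4,960 × $36,300 = 5,920.71; Harbor Bridge 1,396/4,960 × $36,300 = 10,216.69.
After rounding ($50): Summit Greenway $1,550; Bellamy Corridor $1,350; Garrison Interchange $7,950; Pioneer Plaza $9,300; North Terminal $5,900; Harbor Bridge $10,200. Sum = $36,250.
Difference $36,300 − $36,250 = +$50 applied to largest clients served (Harbor Bridge): Harbor Bridge becomes $10,250.

Summit Greenway: $1,550; Bellamy Corridor: $1,350; Garrison Interchange: $7,950; Pioneer Plaza: $9,300; North Terminal: $5,900; Harbor Bridge: $10,250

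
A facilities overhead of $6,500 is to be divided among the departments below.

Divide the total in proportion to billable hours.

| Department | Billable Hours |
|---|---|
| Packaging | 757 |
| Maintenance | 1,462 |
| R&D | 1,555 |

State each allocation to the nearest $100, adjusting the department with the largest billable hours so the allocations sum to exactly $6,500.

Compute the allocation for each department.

Packaging: $1,300; Maintenance: $2,500; R&D: $2,700

Combined billable hours = 757 + 1,462 + 1,555 = 3,774.
Proportional shares: Packaging 1,303.79; Maintenance 2,518.02; R&D 2,678.19.
At nearest $100: Packaging $1,300; Maintenance $2,500; R&D $2,700. Sum = $6,500.
Rounded total matches; no reconciliation needed.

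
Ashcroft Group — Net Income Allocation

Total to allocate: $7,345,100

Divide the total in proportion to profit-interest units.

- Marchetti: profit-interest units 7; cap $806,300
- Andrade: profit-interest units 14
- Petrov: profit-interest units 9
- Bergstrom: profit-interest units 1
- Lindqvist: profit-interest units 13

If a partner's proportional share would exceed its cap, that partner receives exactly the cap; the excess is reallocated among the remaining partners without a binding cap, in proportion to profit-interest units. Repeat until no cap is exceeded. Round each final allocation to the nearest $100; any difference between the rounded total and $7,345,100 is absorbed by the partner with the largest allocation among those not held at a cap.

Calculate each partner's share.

Combined profit-interest units = 44.
Unconstrained shares: Marchetti 1,168,538.64; Andrade 2,337,077.27; Petrov 1,502,406.82; Bergstrom 166,934.09; Lindqvist 2,170,143.18.
Capped: Marchetti ($806,300); remaining pool $6,538,800 reallocated over remaining profit-interest units 37.
Redistributed shares: Andrade 2,474,140.54 → $2,474,100; Petrov 1,590,518.92 → $1,590,500; Bergstrom 176,724.32 → $176,700; Lindqvist 2,297,416.22 → $2,297,400.
Rounding difference +$100 applied to Andrade → $2,474,200.

Marchetti: $806,300 | Andrade: $2,474,200 | Petrov: $1,590,500 | Bergstrom: $176,700 | Lindqvist: $2,297,400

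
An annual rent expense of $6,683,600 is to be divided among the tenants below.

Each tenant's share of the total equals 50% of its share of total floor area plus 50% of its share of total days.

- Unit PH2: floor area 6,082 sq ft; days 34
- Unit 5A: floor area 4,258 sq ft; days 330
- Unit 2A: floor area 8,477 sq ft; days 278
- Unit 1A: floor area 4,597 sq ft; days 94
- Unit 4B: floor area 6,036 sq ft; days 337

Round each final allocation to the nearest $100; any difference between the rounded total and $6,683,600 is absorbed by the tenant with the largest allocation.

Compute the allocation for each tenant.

Totals — floor area 29,450, days 1,073.
Combined weights (50% floor area + 50% days): Unit PH2 0.1191; Unit 5A 0.2261; Unit 2A 0.2735; Unit 1A 0.1218; Unit 4B 0.2595.
Proportional shares: Unit PH2 796,038.09; Unit 5A 1,510,937.96; Unit 2A 1,827,732.26; Unit 1A 814,396.40; Unit 4B 1,734,495.28.
Rounded to nearest $100: Unit PH2 $796,000; Unit 5A $1,510,900; Unit 2A $1,827,700; Unit 1A $814,400; Unit 4B $1,734,500. Sum = $6,683,500.
Difference $6,683,600 − $6,683,500 = +$100 applied to largest allocation (Unit 2A): Unit 2A becomes $1,827,800.

Unit PH2: $796,000 | Unit 5A: $1,510,900 | Unit 2A: $1,827,800 | Unit 1A: $814,400 | Unit 4B: $1,734,500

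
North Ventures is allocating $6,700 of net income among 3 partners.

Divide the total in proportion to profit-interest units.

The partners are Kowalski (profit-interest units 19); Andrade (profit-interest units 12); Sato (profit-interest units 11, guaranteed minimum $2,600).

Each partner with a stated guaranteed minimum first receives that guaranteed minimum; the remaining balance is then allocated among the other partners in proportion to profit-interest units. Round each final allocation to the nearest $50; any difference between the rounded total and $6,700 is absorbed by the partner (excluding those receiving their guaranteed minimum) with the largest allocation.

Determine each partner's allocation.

Minimums first: Sato $2,600. Balance $4,100.
Balance split over remaining profit-interest units 31: Kowalski 2,512.90 → $2,500; Andrade 1,587.10 → $1,600.

Kowalski: $2,500; Andrade: $1,600; Sato: $2,600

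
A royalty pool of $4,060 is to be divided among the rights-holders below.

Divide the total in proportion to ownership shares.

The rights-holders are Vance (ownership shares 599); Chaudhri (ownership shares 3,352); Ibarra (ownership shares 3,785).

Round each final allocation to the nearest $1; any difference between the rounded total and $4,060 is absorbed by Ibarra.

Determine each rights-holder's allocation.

Vance: $314 | Chaudhri: $1,759 | Ibarra: $1,987

Combined ownership shares = 7,736.
Unrounded shares: Vance 599/7,736 × $4,060 = 314.37; Chaudhri 3,352/7,736 × $4,060 = 1,759.19; Ibarra 3,785/7,736 × $4,060 = 1,986.44.
At nearest $1: Vance $314; Chaudhri $1,759; Ibarra $1,986. Sum = $4,059.
Difference $4,060 − $4,059 = +$1 applied to Ibarra: Ibarra becomes $1,987.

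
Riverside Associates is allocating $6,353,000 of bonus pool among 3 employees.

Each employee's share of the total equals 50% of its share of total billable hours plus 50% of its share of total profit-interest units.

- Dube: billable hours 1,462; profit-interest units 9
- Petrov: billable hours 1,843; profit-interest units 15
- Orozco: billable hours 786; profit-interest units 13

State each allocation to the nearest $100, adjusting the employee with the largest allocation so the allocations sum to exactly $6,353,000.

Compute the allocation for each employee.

Dube: $1,907,800 | Petrov: $2,718,800 | Orozco: $1,726,400

Totals — billable hours 4,091, profit-interest units 37.
Combined weights (50% billable hours + 50% profit-interest units): Dube 0.3003; Petrov 0.4280; Orozco 0.2717.
Proportional shares: Dube 1,907,847.45; Petrov 2,718,787.01; Orozco 1,726,365.54.
Rounded to nearest $100: Dube $1,907,800; Petrov $2,718,800; Orozco $1,726,400. Sum = $6,353,000.
Sum already equals the total — no adjustment.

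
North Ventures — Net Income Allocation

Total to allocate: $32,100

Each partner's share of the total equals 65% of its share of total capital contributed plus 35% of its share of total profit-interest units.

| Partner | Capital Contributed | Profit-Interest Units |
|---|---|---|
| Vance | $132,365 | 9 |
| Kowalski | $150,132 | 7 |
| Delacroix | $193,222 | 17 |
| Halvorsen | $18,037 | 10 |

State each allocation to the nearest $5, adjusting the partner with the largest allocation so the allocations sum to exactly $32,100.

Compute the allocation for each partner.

Vance: $7,945; Kowalski: $8,175; Delacroix: $12,605; Halvorsen: $3,375

Capital contributed total 493,756; profit-interest units total 43.
Blended shares (65% capital contributed + 35% profit-interest units): Vance 0.2475; Kowalski 0.2546; Delacroix 0.3927; Halvorsen 0.1051.
Proportional shares: Vance 7,944.95; Kowalski 8,173.19; Delacroix 12,606.86; Halvorsen 3,374.99.
Rounded to nearest $5: Vance $7,945; Kowalski $8,175; Delacroix $12,605; Halvorsen $3,375. Sum = $32,100.
Rounded total matches; no reconciliation needed.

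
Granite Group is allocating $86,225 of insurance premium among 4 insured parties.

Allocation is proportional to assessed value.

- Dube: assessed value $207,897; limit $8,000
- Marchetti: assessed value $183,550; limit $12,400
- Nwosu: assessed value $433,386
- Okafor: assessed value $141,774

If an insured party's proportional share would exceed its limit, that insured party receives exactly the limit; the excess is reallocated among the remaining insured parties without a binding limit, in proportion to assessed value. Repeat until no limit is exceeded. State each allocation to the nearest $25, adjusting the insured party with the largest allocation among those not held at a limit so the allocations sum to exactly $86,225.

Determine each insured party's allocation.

Total assessed value = 966,607.
Unconstrained shares: Dube 18,545.20; Marchetti 16,373.35; Nwosu 38,659.67; Okafor 12,646.78.
Cap binds for Dube ($8,000), Marchetti ($12,400); residual $65,825 reallocated over remaining assessed value 575,160.
Redistributed shares: Nwosu 49,599.47 → $49,600; Okafor 16,225.53 → $16,225.

Dube: $8,000; Marchetti: $12,400; Nwosu: $49,600; Okafor: $16,225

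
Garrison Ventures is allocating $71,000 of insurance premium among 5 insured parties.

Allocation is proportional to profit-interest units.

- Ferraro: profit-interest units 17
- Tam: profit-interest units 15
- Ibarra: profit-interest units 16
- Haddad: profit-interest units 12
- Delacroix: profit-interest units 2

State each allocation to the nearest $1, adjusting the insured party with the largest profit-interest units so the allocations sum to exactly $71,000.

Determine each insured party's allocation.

Ferraro: $19,468 | Tam: $17,177 | Ibarra: $18,323 | Haddad: $13,742 | Delacroix: $2,290

Profit-interest units total: 17 + 15 + 16 + 12 + 2 = 62.
Pro-rata amounts: Ferraro 19,467.74; Tam 17,177.42; Ibarra 18,322.58; Haddad 13,741.94; Delacroix 2,290.32.
Rounded to nearest $1: Ferraro $19,468; Tam $17,177; Ibarra $18,323; Haddad $13,742; Delacroix $2,290. Sum = $71,000.
Rounded total matches; no reconciliation needed.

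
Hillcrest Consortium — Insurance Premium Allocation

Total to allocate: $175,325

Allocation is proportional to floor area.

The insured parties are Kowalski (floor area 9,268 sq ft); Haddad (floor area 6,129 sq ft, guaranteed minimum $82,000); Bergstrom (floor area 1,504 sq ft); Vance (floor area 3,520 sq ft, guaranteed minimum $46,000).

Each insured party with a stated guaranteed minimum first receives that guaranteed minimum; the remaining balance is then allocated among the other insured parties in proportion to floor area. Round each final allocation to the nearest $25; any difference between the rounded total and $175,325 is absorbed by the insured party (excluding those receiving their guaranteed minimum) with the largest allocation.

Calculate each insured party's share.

Kowalski: $40,725; Haddad: $82,000; Bergstrom: $6,600; Vance: $46,000

Minimums first: Haddad $82,000; Vance $46,000. Residual $47,325.
Residual split over remaining floor area 10,772: Kowalski 40,717.42 → $40,725; Bergstrom 6,607.58 → $6,600.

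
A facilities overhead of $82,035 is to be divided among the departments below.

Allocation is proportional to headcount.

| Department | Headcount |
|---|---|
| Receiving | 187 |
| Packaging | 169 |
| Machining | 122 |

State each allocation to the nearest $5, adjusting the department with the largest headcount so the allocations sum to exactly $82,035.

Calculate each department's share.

Receiving: $32,090 | Packaging: $29,005 | Machining: $20,940

Combined headcount = 478.
Raw shares: Receiving 187/478 × $82,035 = 32,093.19; Packaging 169/478 × $82,035 = 29,004.01; Machining 122/478 × $82,035 = 20,937.80.
Rounded to nearest $5: Receiving $32,095; Packaging $29,005; Machining $20,940. Sum = $82,040.
Difference $82,035 − $82,040 = −$5 applied to largest headcount (Receiving): Receiving becomes $32,090.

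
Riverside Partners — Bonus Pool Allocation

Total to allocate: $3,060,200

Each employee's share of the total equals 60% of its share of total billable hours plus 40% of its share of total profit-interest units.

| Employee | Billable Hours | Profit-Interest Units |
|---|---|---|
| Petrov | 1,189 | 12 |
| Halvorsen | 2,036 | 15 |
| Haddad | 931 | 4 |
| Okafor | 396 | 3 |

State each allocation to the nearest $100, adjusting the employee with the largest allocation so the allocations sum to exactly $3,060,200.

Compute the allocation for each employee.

Totals — billable hours 4,552, profit-interest units 34.
Combined weights (60% billable hours + 40% profit-interest units): Petrov 0.2979; Halvorsen 0.4448; Haddad 0.1698; Okafor 0.0875.
Proportional shares: Petrov 911,629.88; Halvorsen 1,361,287.56; Haddad 519,542.74; Okafor 267,739.82.
Rounded to nearest $100: Petrov $911,600; Halvorsen $1,361,300; Haddad $519,500; Okafor $267,700. Sum = $3,060,100.
Difference $3,060,200 − $3,060,100 = +$100 applied to largest allocation (Halvorsen): Halvorsen becomes $1,361,400.

Petrov: $911,600 · Halvorsen: $1,361,400 · Haddad: $519,500 · Okafor: $267,700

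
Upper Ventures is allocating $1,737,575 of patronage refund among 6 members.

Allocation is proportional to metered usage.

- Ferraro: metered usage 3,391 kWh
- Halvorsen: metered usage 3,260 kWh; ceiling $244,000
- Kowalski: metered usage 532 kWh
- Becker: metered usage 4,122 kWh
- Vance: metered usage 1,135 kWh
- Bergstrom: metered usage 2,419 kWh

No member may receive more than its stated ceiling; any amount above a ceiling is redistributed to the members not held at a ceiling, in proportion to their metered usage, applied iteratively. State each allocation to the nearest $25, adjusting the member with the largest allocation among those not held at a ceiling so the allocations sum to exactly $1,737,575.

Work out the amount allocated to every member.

Ferraro: $436,650; Halvorsen: $244,000; Kowalski: $68,500; Becker: $530,775; Vance: $146,150; Bergstrom: $311,500

Sum of metered usage: 14,859.
Proportional shares (ignoring caps): Ferraro 396,535.22; Halvorsen 381,216.40; Kowalski 62,210.77; Becker 482,016.57; Vance 132,724.12; Bergstrom 282,871.92.
Held at cap: Halvorsen ($244,000); remaining pool $1,493,575 reallocated over remaining metered usage 11,599.
Redistributed shares: Ferraro 436,650.82 → $436,650; Kowalski 68,504.35 → $68,500; Becker 530,779.91 → $530,775; Vance 146,151.19 → $146,150; Bergstrom 311,488.74 → $311,500.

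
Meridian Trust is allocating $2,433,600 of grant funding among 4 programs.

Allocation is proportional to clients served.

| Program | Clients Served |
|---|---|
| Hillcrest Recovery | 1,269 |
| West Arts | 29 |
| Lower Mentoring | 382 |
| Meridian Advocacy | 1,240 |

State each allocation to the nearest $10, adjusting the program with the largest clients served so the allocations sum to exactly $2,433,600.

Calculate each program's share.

Hillcrest Recovery: $1,057,610 · West Arts: $24,170 · Lower Mentoring: $318,370 · Meridian Advocacy: $1,033,450

Combined clients served = 1,269 + 29 + 382 + 1,240 = 2,920.
Unrounded shares: Hillcrest Recovery 1,057,615.89; West Arts 24,169.32; Lower Mentoring 318,368.22; Meridian Advocacy 1,033,446.58.
At nearest $10: Hillcrest Recovery $1,057,620; West Arts $24,170; Lower Mentoring $318,370; Meridian Advocacy $1,033,450. Sum = $2,433,610.
Difference $2,433,600 − $2,433,610 = −$10 applied to largest clients served (Hillcrest Recovery): Hillcrest Recovery becomes $1,057,610.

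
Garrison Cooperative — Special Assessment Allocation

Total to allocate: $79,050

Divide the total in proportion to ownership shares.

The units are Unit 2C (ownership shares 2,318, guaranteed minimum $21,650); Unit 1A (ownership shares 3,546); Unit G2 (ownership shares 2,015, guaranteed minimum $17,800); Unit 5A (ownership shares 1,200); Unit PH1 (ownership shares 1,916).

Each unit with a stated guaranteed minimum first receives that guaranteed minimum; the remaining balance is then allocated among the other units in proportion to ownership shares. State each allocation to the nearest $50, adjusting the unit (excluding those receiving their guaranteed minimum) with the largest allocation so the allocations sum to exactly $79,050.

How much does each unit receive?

Minimums first: Unit 2C $21,650; Unit G2 $17,800. Balance $39,600.
Balance split over remaining ownership shares 6,662: Unit 1A 21,077.99 → $21,100; Unit 5A 7,132.99 → $7,150; Unit PH1 11,389.01 → $11,400.
Rounding difference −$50 applied to Unit 1A → $21,050.

Unit 2C: $21,650 | Unit 1A: $21,050 | Unit G2: $17,800 | Unit 5A: $7,150 | Unit PH1: $11,400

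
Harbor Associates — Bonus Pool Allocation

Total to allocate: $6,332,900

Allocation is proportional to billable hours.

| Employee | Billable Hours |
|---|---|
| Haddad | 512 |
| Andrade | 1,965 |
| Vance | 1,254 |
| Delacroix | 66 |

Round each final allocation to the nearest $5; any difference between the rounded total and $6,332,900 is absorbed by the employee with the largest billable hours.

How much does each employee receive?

Billable hours total: 512 + 1,965 + 1,254 + 66 = 3,797.
Proportional shares: Haddad 853,949.12; Andrade 3,277,363.31; Vance 2,091,508.19; Delacroix 110,079.38.
Rounded to nearest $5: Haddad $853,950; Andrade $3,277,365; Vance $2,091,510; Delacroix $110,080. Sum = $6,332,905.
Difference $6,332,900 − $6,332,905 = −$5 applied to largest billable hours (Andrade): Andrade becomes $3,277,360.

Haddad: $853,950 · Andrade: $3,277,360 · Vance: $2,091,510 · Delacroix: $110,080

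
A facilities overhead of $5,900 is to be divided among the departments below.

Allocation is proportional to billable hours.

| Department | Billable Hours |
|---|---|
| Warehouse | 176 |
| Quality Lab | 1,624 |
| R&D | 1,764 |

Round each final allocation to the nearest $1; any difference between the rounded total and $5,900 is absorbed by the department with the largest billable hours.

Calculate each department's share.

Total billable hours = 176 + 1,624 + 1,764 = 3,564.
Pro-rata amounts: Warehouse 291.36; Quality Lab 2,688.44; R&D 2,920.20.
Rounded to nearest $1: Warehouse $291; Quality Lab $2,688; R&D $2,920. Sum = $5,899.
Difference $5,900 − $5,899 = +$1 applied to largest billable hours (R&D): R&D becomes $2,921.

Warehouse: $291 · Quality Lab: $2,688 · R&D: $2,921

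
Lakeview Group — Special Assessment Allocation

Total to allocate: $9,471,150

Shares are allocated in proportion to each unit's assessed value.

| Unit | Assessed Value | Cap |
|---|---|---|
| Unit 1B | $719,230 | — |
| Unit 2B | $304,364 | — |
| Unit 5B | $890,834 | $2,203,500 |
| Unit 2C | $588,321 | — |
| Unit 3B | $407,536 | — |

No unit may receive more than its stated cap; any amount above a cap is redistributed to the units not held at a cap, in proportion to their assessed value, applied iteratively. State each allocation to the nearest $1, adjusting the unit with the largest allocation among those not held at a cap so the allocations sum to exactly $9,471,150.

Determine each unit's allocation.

Sum of assessed value: 2,910,285.
Pro-rata shares before constraints: Unit 1B 2,340,641.97; Unit 2B 990,513.68; Unit 5B 2,899,105.22; Unit 2C 1,914,615.39; Unit 3B 1,326,273.75.
Held at cap: Unit 5B ($2,203,500); remaining pool $7,267,650 reallocated over remaining assessed value 2,019,451.
Remaining shares: Unit 1B 2,588,382.64 → $2,588,383; Unit 2B 1,095,352.66 → $1,095,353; Unit 2C 2,117,264.11 → $2,117,264; Unit 3B 1,466,650.59 → $1,466,651.
Rounding difference −$1 applied to Unit 1B → $2,588,382.

Unit 1B: $2,588,382 · Unit 2B: $1,095,353 · Unit 5B: $2,203,500 · Unit 2C: $2,117,264 · Unit 3B: $1,466,651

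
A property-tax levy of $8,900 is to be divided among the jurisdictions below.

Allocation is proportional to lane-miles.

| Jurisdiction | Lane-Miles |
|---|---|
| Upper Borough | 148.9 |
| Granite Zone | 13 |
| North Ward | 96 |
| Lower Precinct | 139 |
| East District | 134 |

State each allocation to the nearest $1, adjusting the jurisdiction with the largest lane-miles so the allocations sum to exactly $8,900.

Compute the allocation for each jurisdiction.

Combined lane-miles = 530.9.
Unrounded shares: Upper Borough 148.9/530.9 × $8,900 = 2,496.16; Granite Zone 13/530.9 × $8,900 = 217.93; North Ward 96/530.9 × $8,900 = 1,609.34; Lower Precinct 139/530.9 × $8,900 = 2,330.19; East District 134/530.9 × $8,900 = 2,246.37.
After rounding ($1): Upper Borough $2,496; Granite Zone $218; North Ward $1,609; Lower Precinct $2,330; East District $2,246. Sum = $8,899.
Difference $8,900 − $8,899 = +$1 applied to largest lane-miles (Upper Borough): Upper Borough becomes $2,497.

Upper Borough: $2,497; Granite Zone: $218; North Ward: $1,609; Lower Precinct: $2,330; East District: $2,246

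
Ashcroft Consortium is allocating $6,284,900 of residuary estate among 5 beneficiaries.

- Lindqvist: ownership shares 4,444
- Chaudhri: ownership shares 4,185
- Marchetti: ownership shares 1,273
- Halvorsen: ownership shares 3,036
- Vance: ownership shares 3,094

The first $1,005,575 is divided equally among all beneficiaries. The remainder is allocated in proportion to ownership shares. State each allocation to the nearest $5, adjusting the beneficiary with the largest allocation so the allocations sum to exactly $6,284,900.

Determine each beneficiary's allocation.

Equal tier: $1,005,575 ÷ 5 = $201,115 apiece.
Remainder $5,279,325 by ownership shares (total 16,032): Lindqvist 1,463,405.71 → $1,463,405; Chaudhri 1,378,117.21 → $1,378,115; Marchetti 419,197.90 → $419,200; Halvorsen 999,752.41 → $999,750; Vance 1,018,851.77 → $1,018,850.
Rounding difference +$5 on remainder applied to Lindqvist.
Totals: Lindqvist $201,115 + $1,463,410 = $1,664,525; Chaudhri $201,115 + $1,378,115 = $1,579,230; Marchetti $201,115 + $419,200 = $620,315; Halvorsen $201,115 + $999,750 = $1,200,865; Vance $201,115 + $1,018,850 = $1,219,965.

Lindqvist: $1,664,525 | Chaudhri: $1,579,230 | Marchetti: $620,315 | Halvorsen: $1,200,865 | Vance: $1,219,965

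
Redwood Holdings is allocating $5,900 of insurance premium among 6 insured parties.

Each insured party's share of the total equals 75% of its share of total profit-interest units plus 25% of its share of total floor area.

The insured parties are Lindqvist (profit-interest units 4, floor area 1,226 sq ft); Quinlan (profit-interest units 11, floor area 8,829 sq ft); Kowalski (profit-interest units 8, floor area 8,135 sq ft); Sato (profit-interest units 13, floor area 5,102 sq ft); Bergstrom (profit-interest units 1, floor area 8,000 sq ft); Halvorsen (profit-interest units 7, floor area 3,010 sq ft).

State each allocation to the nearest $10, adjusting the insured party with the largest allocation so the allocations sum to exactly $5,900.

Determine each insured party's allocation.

Profit-interest units total 44; floor area total 34,302.
Combined weights (75% profit-interest units + 25% floor area): Lindqvist 0.0771; Quinlan 0.2518; Kowalski 0.1957; Sato 0.2588; Bergstrom 0.0754; Halvorsen 0.1413.
Raw shares: Lindqvist 454.99; Quinlan 1,485.90; Kowalski 1,154.35; Sato 1,526.77; Bergstrom 444.57; Halvorsen 833.41.
After rounding ($10): Lindqvist $450; Quinlan $1,490; Kowalski $1,150; Sato $1,530; Bergstrom $440; Halvorsen $830. Sum = $5,890.
Difference $5,900 − $5,890 = +$10 applied to largest allocation (Sato): Sato becomes $1,540.

Lindqvist: $450 | Quinlan: $1,490 | Kowalski: $1,150 | Sato: $1,540 | Bergstrom: $440 | Halvorsen: $830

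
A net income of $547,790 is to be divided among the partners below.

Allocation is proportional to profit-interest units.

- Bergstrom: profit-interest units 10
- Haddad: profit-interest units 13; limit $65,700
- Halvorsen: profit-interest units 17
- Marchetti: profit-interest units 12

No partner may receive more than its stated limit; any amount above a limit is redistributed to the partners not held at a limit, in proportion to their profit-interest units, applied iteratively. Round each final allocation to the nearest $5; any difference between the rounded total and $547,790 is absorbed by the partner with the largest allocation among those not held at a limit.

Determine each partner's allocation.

Profit-interest units total: 52.
Proportional shares (ignoring caps): Bergstrom 105,344.23; Haddad 136,947.50; Halvorsen 179,085.19; Marchetti 126,413.08.
Cap binds for Haddad ($65,700); residual $482,090 reallocated over remaining profit-interest units 39.
Shares after redistribution: Bergstrom 123,612.82 → $123,615; Halvorsen 210,141.79 → $210,140; Marchetti 148,335.38 → $148,335.

Bergstrom: $123,615 · Haddad: $65,700 · Halvorsen: $210,140 · Marchetti: $148,335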